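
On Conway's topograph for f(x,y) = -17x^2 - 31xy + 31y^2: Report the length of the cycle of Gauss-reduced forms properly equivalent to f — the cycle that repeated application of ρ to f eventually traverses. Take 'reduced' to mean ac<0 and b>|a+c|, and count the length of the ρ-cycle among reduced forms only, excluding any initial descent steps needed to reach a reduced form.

D = 3069, ⌊√D⌋ = 55
descent: ρ → (31,31,-17)  [lands on river]
river: ρ → (-17,37,25)
river: ρ → (25,13,-29)
river: ρ → (-29,45,9)
river: ρ → (9,45,-29)
river: ρ → (-29,13,25)
river: ρ → (25,37,-17)
river: ρ → (-17,31,31)
ρ-cycle length = 8 (tail of 1 descent step not counted)

8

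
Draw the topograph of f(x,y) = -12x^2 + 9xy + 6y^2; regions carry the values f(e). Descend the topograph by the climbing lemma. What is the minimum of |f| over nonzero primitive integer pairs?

river: ρ → (6,15,-6)
river: ρ → (-6,9,12)
river: ρ → (12,15,-3)
river: ρ → (-3,15,12)
river: ρ → (12,9,-6)
river: ρ → (-6,15,6)
river: ρ → (6,9,-12)
river: ρ → (-12,15,3)
river: ρ → (3,15,-12)
river: ρ → (-12,9,6)
closes: descent 0, river 10
min |a| on river = 3

3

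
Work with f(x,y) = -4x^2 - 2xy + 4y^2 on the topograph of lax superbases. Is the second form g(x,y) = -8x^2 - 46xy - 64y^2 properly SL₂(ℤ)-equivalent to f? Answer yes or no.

D₁ = 68, D₂ = 68
river cycle of f (length 6): (4, 2, -4), (-4, 6, 2), (2, 6, -4), (-4, 2, 4), (4, 6, -2), (-2, 6, 4)
river cycle of g (length 6): (2, 6, -4), (-4, 2, 4), (4, 6, -2), (-2, 6, 4), (4, 2, -4), (-4, 6, 2)
cycles coincide ⇒ equivalent

yes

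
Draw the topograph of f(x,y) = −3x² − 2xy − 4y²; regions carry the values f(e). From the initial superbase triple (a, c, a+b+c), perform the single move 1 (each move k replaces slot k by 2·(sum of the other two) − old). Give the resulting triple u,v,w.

start (-3,-4,-9) = (f(1,0),f(0,1),f(1,1))
replace slot 1: 2·((-4)+(-9)) − (-3) = -23 → (-23,-4,-9)

-23,-4,-9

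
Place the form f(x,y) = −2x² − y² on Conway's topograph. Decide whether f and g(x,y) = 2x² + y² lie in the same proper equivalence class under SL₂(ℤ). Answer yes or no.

D₁ = -8, D₂ = -8
f is negative-definite; reduce −f:
−f: flip: (2,0,1)→(1,0,2)
−f: reduced (well bottom): (1,0,2) with a≤c, −a<b≤a
flip sign back: reduced form of f is (-1,0,-2)
g: flip: (2,0,1)→(1,0,2)
g: reduced (well bottom): (1,0,2) with a≤c, −a<b≤a
reduced forms (-1, 0, -2) vs (1, 0, 2) ⇒ inequivalent

no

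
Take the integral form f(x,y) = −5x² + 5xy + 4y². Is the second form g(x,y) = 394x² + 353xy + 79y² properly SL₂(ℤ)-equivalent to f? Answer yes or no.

D₁ = 105, D₂ = 105
river cycle of f (length 6): (4, 3, -6), (-6, 9, 1), (1, 9, -6), (-6, 3, 4), (4, 5, -5), (-5, 5, 4)
river cycle of g (length 6): (4, 5, -5), (-5, 5, 4), (4, 3, -6), (-6, 9, 1), (1, 9, -6), (-6, 3, 4)
cycles coincide ⇒ equivalent

yes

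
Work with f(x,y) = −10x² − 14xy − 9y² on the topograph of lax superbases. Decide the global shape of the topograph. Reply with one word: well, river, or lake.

D = b²−4ac = (-14)² − 4·(-10)·(-9) = -164
D < 0 ⇒ definite ⇒ every region one sign ⇒ single well

well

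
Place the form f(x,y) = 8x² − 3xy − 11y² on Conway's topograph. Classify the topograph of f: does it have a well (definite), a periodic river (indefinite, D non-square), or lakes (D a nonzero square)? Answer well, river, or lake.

D = b²−4ac = (-3)² − 4·8·(-11) = 361
D = 19² is a perfect square ⇒ form factors over ℤ ⇒ lakes

lake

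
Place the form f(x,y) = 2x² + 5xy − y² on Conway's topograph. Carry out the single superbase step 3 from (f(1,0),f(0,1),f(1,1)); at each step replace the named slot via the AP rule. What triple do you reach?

start (2,-1,6) = (f(1,0),f(0,1),f(1,1))
replace slot 3: 2·(2+(-1)) − 6 = -4 → (2,-1,-4)

2,-1,-4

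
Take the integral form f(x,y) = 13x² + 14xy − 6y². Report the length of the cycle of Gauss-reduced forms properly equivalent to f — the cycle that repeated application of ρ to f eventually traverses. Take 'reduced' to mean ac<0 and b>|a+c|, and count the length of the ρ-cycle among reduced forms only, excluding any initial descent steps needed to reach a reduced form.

D = 508, ⌊√D⌋ = 22
river: ρ → (-6,22,1)
river: ρ → (1,22,-6)
river: ρ → (-6,14,13)
river: ρ → (13,12,-7)
river: ρ → (-7,16,9)
river: ρ → (9,20,-3)
river: ρ → (-3,22,2)
river: ρ → (2,22,-3)
river: ρ → (-3,20,9)
river: ρ → (9,16,-7)
river: ρ → (-7,12,13)
river: ρ → (13,14,-6)
ρ-cycle length = 12 (tail of 0 descent steps not counted)

12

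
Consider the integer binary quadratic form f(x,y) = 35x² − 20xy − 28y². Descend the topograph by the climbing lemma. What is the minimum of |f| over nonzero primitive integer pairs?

descent: ρ → (-28,20,35)  [lands on river]
river: ρ → (35,50,-13)
river: ρ → (-13,54,27)
river: ρ → (27,54,-13)
river: ρ → (-13,50,35)
river: ρ → (35,20,-28)
river: ρ → (-28,36,27)
river: ρ → (27,18,-37)
river: ρ → (-37,56,8)
river: ρ → (8,56,-37)
river: ρ → (-37,18,27)
river: ρ → (27,36,-28)
closes: descent 1, river 12
min |a| on river = 8

8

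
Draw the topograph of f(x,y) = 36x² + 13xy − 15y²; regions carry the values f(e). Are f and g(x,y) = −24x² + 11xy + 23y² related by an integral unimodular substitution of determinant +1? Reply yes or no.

D₁ = 2329, D₂ = 2329
river cycle of f (length 32): (-15, 47, 2), (2, 45, -38), (-38, 31, 9), (9, 41, -18), (-18, 31, 19), (19, 45, -4), (-4, 43, 30), (30, 17, -17), (-17, 17, 30), (30, 43, -4), … (22 more)
river cycle of g (length 32): (23, 35, -12), (-12, 37, 20), (20, 43, -6), (-6, 41, 27), (27, 13, -20), (-20, 27, 20), (20, 13, -27), (-27, 41, 6), (6, 43, -20), (-20, 37, 12), … (22 more)
cycles differ ⇒ inequivalent

no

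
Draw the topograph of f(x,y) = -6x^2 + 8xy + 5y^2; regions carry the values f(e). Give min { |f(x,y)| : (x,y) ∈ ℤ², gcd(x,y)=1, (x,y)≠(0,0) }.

river: ρ → (5,12,-2)
river: ρ → (-2,12,5)
river: ρ → (5,8,-6)
river: ρ → (-6,4,7)
river: ρ → (7,10,-3)
river: ρ → (-3,8,10)
river: ρ → (10,12,-1)
river: ρ → (-1,12,10)
river: ρ → (10,8,-3)
river: ρ → (-3,10,7)
river: ρ → (7,4,-6)
river: ρ → (-6,8,5)
closes: descent 0, river 12
min |a| on river = 1

1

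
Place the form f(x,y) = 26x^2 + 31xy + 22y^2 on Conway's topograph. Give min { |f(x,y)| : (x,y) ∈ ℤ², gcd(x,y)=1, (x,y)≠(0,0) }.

translate: b→-21 (≡31 mod 52), so (26,31,22)→(26,-21,17)
flip: (26,-21,17)→(17,21,26)
translate: b→-13 (≡21 mod 34), so (17,21,26)→(17,-13,22)
reduced (well bottom): (17,-13,22) with a≤c, −a<b≤a
well minimum = a = 17

17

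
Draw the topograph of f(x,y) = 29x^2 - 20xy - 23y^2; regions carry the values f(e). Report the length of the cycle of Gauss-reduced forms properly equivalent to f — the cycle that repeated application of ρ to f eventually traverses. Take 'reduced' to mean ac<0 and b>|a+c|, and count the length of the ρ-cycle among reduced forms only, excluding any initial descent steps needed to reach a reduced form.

D = 3068, ⌊√D⌋ = 55
descent: ρ → (-23,20,29)  [lands on river]
river: ρ → (29,38,-14)
river: ρ → (-14,46,17)
river: ρ → (17,22,-38)
river: ρ → (-38,54,1)
river: ρ → (1,54,-38)
river: ρ → (-38,22,17)
river: ρ → (17,46,-14)
river: ρ → (-14,38,29)
river: ρ → (29,20,-23)
river: ρ → (-23,26,26)
river: ρ → (26,26,-23)
ρ-cycle length = 12 (tail of 1 descent step not counted)

12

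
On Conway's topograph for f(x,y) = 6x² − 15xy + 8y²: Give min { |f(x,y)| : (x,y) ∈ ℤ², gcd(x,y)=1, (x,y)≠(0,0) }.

descent: ρ → (8,-1,-1)
descent: ρ → (-1,5,2)  [lands on river]
river: ρ → (2,3,-3)
river: ρ → (-3,3,2)
river: ρ → (2,5,-1)
closes: descent 2, river 4
min |a| on river = 1

1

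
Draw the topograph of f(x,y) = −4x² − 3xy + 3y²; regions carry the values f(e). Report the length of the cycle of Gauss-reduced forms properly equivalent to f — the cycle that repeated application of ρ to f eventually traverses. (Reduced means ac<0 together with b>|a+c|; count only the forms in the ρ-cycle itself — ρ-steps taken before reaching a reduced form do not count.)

D = 57, ⌊√D⌋ = 7
descent: ρ → (3,3,-4)  [lands on river]
river: ρ → (-4,5,2)
river: ρ → (2,7,-1)
river: ρ → (-1,7,2)
river: ρ → (2,5,-4)
river: ρ → (-4,3,3)
ρ-cycle length = 6 (tail of 1 descent step not counted)

6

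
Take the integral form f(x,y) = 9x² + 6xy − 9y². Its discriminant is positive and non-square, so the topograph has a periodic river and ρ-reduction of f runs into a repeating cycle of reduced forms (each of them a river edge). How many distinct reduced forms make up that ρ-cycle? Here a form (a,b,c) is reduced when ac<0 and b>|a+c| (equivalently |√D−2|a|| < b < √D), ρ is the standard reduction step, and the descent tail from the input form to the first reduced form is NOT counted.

D = 360, ⌊√D⌋ = 18
river: ρ → (-9,12,6)
river: ρ → (6,12,-9)
river: ρ → (-9,6,9)
river: ρ → (9,12,-6)
river: ρ → (-6,12,9)
river: ρ → (9,6,-9)
ρ-cycle length = 6 (tail of 0 descent steps not counted)

6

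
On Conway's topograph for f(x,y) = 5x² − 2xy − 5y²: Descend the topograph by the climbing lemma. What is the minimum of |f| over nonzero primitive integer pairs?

descent: ρ → (-5,2,5)  [lands on river]
river: ρ → (5,8,-2)
river: ρ → (-2,8,5)
river: ρ → (5,2,-5)
river: ρ → (-5,8,2)
river: ρ → (2,8,-5)
closes: descent 1, river 6
min |a| on river = 2

2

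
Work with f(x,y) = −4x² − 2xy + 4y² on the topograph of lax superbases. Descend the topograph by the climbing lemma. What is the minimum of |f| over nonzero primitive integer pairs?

descent: ρ → (4,2,-4)  [lands on river]
river: ρ → (-4,6,2)
river: ρ → (2,6,-4)
river: ρ → (-4,2,4)
river: ρ → (4,6,-2)
river: ρ → (-2,6,4)
closes: descent 1, river 6
min |a| on river = 2

2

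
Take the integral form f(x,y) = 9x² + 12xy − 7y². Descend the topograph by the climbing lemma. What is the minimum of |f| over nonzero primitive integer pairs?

river: ρ → (-7,16,5)
river: ρ → (5,14,-10)
river: ρ → (-10,6,9)
river: ρ → (9,12,-7)
closes: descent 0, river 4
min |a| on river = 5

5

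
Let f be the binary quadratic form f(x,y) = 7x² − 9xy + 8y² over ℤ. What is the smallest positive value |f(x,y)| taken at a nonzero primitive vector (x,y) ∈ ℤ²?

translate: b→5 (≡-9 mod 14), so (7,-9,8)→(7,5,6)
flip: (7,5,6)→(6,-5,7)
reduced (well bottom): (6,-5,7) with a≤c, −a<b≤a
well minimum = a = 6

6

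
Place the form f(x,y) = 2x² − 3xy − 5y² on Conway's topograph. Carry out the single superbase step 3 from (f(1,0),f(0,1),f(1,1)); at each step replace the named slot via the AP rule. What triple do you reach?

start (2,-5,-6) = (f(1,0),f(0,1),f(1,1))
replace slot 3: 2·(2+(-5)) − (-6) = 0 → (2,-5,0)

2,-5,0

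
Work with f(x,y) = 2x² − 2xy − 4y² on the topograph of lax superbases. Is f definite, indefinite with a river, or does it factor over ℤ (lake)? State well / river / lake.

D = b²−4ac = (-2)² − 4·2·(-4) = 36
D = 6² is a perfect square ⇒ form factors over ℤ ⇒ lakes

lake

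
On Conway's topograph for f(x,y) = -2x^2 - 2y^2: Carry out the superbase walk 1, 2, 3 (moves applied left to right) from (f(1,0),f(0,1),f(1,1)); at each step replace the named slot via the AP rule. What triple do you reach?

start (-2,-2,-4) = (f(1,0),f(0,1),f(1,1))
replace slot 1: 2·((-2)+(-4)) − (-2) = -10 → (-10,-2,-4)
replace slot 2: 2·((-10)+(-4)) − (-2) = -26 → (-10,-26,-4)
replace slot 3: 2·((-10)+(-26)) − (-4) = -68 → (-10,-26,-68)

-10,-26,-68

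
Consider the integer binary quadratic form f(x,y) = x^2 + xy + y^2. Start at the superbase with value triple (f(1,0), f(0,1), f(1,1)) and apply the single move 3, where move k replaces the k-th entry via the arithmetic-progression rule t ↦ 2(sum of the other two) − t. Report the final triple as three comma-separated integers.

start (1,1,3) = (f(1,0),f(0,1),f(1,1))
replace slot 3: 2·(1+1) − 3 = 1 → (1,1,1)

1,1,1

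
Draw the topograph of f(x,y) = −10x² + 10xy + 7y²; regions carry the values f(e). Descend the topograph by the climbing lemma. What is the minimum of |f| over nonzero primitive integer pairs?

river: ρ → (7,18,-2)
river: ρ → (-2,18,7)
river: ρ → (7,10,-10)
river: ρ → (-10,10,7)
closes: descent 0, river 4
min |a| on river = 2

2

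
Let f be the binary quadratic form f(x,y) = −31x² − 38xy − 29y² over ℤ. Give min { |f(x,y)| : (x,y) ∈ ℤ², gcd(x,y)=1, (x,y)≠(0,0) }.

translate: b→-24 (≡38 mod 62), so (31,38,29)→(31,-24,22)
flip: (31,-24,22)→(22,24,31)
translate: b→-20 (≡24 mod 44), so (22,24,31)→(22,-20,29)
reduced (well bottom): (22,-20,29) with a≤c, −a<b≤a
well minimum |f| = |-22| = 22 (negative-definite)

22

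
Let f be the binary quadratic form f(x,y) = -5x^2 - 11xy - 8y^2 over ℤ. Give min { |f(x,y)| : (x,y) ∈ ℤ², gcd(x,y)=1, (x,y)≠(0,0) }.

translate: b→1 (≡11 mod 10), so (5,11,8)→(5,1,2)
flip: (5,1,2)→(2,-1,5)
reduced (well bottom): (2,-1,5) with a≤c, −a<b≤a
well minimum |f| = |-2| = 2 (negative-definite)

2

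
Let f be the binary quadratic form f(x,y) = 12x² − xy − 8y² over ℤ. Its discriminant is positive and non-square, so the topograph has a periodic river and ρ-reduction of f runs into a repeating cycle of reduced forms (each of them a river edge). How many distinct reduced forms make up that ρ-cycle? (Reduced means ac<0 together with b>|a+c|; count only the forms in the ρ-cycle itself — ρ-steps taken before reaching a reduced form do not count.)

D = 385, ⌊√D⌋ = 19
descent: ρ → (-8,17,3)  [lands on river]
river: ρ → (3,19,-2)
river: ρ → (-2,17,12)
river: ρ → (12,7,-7)
river: ρ → (-7,7,12)
river: ρ → (12,17,-2)
river: ρ → (-2,19,3)
river: ρ → (3,17,-8)
river: ρ → (-8,15,5)
river: ρ → (5,15,-8)
ρ-cycle length = 10 (tail of 1 descent step not counted)

10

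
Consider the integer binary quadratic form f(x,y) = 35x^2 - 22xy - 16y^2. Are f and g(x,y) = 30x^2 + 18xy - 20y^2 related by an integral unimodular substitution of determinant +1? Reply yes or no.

D₁ = 2724, D₂ = 2724
river cycle of f (length 24): (-16, 22, 35), (35, 48, -3), (-3, 48, 35), (35, 22, -16), (-16, 42, 15), (15, 48, -7), (-7, 50, 8), (8, 46, -19), (-19, 30, 24), (24, 18, -25), … (14 more)
river cycle of g (length 32): (-20, 22, 28), (28, 34, -14), (-14, 50, 4), (4, 46, -38), (-38, 30, 12), (12, 42, -20), (-20, 38, 16), (16, 26, -32), (-32, 38, 10), (10, 42, -24), … (22 more)
cycles differ ⇒ inequivalent

no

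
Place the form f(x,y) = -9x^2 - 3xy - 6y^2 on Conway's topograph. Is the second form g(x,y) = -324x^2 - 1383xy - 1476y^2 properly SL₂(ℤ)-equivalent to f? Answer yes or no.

D₁ = -207, D₂ = -207
f is negative-definite; reduce −f:
−f: flip: (9,3,6)→(6,-3,9)
−f: reduced (well bottom): (6,-3,9) with a≤c, −a<b≤a
flip sign back: reduced form of f is (-6,3,-9)
g is negative-definite; reduce −g:
−g: translate: b→87 (≡1383 mod 648), so (324,1383,1476)→(324,87,6)
−g: flip: (324,87,6)→(6,-87,324)
−g: translate: b→-3 (≡-87 mod 12), so (6,-87,324)→(6,-3,9)
−g: reduced (well bottom): (6,-3,9) with a≤c, −a<b≤a
flip sign back: reduced form of g is (-6,3,-9)
reduced forms (-6, 3, -9) vs (-6, 3, -9) ⇒ equivalent

yes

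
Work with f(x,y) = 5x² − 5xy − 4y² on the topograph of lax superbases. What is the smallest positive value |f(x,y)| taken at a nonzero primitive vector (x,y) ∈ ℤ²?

descent: ρ → (-4,5,5)  [lands on river]
river: ρ → (5,5,-4)
river: ρ → (-4,3,6)
river: ρ → (6,9,-1)
river: ρ → (-1,9,6)
river: ρ → (6,3,-4)
closes: descent 1, river 6
min |a| on river = 1

1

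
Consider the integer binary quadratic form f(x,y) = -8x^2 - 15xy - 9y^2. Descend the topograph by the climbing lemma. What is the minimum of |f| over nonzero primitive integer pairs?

translate: b→-1 (≡15 mod 16), so (8,15,9)→(8,-1,2)
flip: (8,-1,2)→(2,1,8)
reduced (well bottom): (2,1,8) with a≤c, −a<b≤a
well minimum |f| = |-2| = 2 (negative-definite)

2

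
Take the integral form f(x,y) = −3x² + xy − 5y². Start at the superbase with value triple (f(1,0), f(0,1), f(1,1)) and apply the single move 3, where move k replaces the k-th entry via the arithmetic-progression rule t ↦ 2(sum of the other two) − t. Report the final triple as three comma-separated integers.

start (-3,-5,-7) = (f(1,0),f(0,1),f(1,1))
replace slot 3: 2·((-3)+(-5)) − (-7) = -9 → (-3,-5,-9)

-3,-5,-9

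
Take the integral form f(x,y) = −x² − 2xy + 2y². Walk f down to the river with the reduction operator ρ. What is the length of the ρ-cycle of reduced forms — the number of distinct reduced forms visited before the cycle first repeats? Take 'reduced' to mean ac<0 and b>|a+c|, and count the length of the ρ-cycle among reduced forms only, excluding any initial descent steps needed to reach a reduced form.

D = 12, ⌊√D⌋ = 3
descent: ρ → (2,2,-1)  [lands on river]
river: ρ → (-1,2,2)
ρ-cycle length = 2 (tail of 1 descent step not counted)

2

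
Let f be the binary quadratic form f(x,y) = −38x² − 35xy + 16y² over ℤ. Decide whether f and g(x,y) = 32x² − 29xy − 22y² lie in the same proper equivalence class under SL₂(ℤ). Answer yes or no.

D₁ = 3657, D₂ = 3657
river cycle of f (length 22): (16, 35, -38), (-38, 41, 13), (13, 37, -44), (-44, 51, 6), (6, 57, -17), (-17, 45, 24), (24, 51, -11), (-11, 59, 4), (4, 53, -53), (-53, 53, 4), … (12 more)
river cycle of g (length 28): (-22, 29, 32), (32, 35, -19), (-19, 41, 26), (26, 11, -34), (-34, 57, 3), (3, 57, -34), (-34, 11, 26), (26, 41, -19), (-19, 35, 32), (32, 29, -22), … (18 more)
cycles differ ⇒ inequivalent

no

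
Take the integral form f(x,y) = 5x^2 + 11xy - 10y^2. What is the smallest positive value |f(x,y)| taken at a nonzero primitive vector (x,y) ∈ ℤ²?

river: ρ → (-10,9,6)
river: ρ → (6,15,-4)
river: ρ → (-4,17,2)
river: ρ → (2,15,-12)
river: ρ → (-12,9,5)
river: ρ → (5,11,-10)
closes: descent 0, river 6
min |a| on river = 2

2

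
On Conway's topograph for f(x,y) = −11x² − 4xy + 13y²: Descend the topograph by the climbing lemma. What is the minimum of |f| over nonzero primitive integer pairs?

descent: ρ → (13,4,-11)  [lands on river]
river: ρ → (-11,18,6)
river: ρ → (6,18,-11)
river: ρ → (-11,4,13)
river: ρ → (13,22,-2)
river: ρ → (-2,22,13)
closes: descent 1, river 6
min |a| on river = 2

2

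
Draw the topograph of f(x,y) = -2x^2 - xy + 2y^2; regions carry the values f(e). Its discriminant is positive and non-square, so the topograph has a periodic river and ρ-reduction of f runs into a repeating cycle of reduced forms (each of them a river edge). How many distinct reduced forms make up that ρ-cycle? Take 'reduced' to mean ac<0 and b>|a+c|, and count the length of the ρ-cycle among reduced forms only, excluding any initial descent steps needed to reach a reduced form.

D = 17, ⌊√D⌋ = 4
descent: ρ → (2,1,-2)  [lands on river]
river: ρ → (-2,3,1)
river: ρ → (1,3,-2)
river: ρ → (-2,1,2)
river: ρ → (2,3,-1)
river: ρ → (-1,3,2)
ρ-cycle length = 6 (tail of 1 descent step not counted)

6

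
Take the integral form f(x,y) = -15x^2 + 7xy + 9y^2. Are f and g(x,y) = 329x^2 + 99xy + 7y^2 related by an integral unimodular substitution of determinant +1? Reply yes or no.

D₁ = 589, D₂ = 589
river cycle of f (length 16): (9, 11, -13), (-13, 15, 7), (7, 13, -15), (-15, 17, 5), (5, 23, -3), (-3, 19, 19), (19, 19, -3), (-3, 23, 5), (5, 17, -15), (-15, 13, 7), … (6 more)
river cycle of g (length 16): (7, 13, -15), (-15, 17, 5), (5, 23, -3), (-3, 19, 19), (19, 19, -3), (-3, 23, 5), (5, 17, -15), (-15, 13, 7), (7, 15, -13), (-13, 11, 9), … (6 more)
cycles coincide ⇒ equivalent

yes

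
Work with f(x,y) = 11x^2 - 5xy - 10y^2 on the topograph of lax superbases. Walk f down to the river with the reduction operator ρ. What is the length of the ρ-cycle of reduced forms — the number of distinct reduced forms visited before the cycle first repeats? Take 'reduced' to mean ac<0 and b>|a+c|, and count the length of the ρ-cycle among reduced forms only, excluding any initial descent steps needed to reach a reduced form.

D = 465, ⌊√D⌋ = 21
descent: ρ → (-10,5,11)  [lands on river]
river: ρ → (11,17,-4)
river: ρ → (-4,15,15)
river: ρ → (15,15,-4)
river: ρ → (-4,17,11)
river: ρ → (11,5,-10)
river: ρ → (-10,15,6)
river: ρ → (6,21,-1)
river: ρ → (-1,21,6)
river: ρ → (6,15,-10)
ρ-cycle length = 10 (tail of 1 descent step not counted)

10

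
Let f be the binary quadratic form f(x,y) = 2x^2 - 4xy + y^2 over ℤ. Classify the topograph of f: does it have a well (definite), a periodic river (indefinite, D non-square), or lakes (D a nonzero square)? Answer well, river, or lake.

D = b²−4ac = (-4)² − 4·2·1 = 8
D > 0 non-square ⇒ indefinite ⇒ periodic river

river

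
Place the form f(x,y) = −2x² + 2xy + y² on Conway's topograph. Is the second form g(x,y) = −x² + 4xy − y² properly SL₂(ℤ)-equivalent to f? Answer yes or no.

D₁ = 12, D₂ = 12
river cycle of f (length 2): (1, 2, -2), (-2, 2, 1)
river cycle of g (length 2): (-1, 2, 2), (2, 2, -1)
cycles differ ⇒ inequivalent

no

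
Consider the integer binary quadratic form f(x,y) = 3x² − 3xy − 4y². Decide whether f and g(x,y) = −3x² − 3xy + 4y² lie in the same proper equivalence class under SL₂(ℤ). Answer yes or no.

D₁ = 57, D₂ = 57
river cycle of f (length 6): (-4, 3, 3), (3, 3, -4), (-4, 5, 2), (2, 7, -1), (-1, 7, 2), (2, 5, -4)
river cycle of g (length 6): (4, 3, -3), (-3, 3, 4), (4, 5, -2), (-2, 7, 1), (1, 7, -2), (-2, 5, 4)
cycles differ ⇒ inequivalent

no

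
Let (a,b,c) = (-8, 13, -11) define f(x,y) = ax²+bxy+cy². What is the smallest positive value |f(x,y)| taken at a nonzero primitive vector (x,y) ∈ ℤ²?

translate: b→3 (≡-13 mod 16), so (8,-13,11)→(8,3,6)
flip: (8,3,6)→(6,-3,8)
reduced (well bottom): (6,-3,8) with a≤c, −a<b≤a
well minimum |f| = |-6| = 6 (negative-definite)

6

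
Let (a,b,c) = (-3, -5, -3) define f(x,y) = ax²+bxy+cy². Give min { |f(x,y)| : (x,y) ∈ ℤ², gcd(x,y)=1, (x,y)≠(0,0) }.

translate: b→-1 (≡5 mod 6), so (3,5,3)→(3,-1,1)
flip: (3,-1,1)→(1,1,3)
reduced (well bottom): (1,1,3) with a≤c, −a<b≤a
well minimum |f| = |-1| = 1 (negative-definite)

1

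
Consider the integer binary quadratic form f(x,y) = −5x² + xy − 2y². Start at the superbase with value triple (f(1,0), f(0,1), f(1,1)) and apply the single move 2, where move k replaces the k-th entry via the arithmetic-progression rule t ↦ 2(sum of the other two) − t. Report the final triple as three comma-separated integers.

start (-5,-2,-6) = (f(1,0),f(0,1),f(1,1))
replace slot 2: 2·((-5)+(-6)) − (-2) = -20 → (-5,-20,-6)

-5,-20,-6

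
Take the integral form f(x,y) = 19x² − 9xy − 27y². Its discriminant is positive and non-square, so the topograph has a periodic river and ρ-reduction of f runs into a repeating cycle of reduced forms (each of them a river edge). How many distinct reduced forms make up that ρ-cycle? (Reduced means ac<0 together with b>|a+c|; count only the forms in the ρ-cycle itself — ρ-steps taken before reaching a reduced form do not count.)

D = 2133, ⌊√D⌋ = 46
descent: ρ → (-27,9,19)  [lands on river]
river: ρ → (19,29,-17)
river: ρ → (-17,39,9)
river: ρ → (9,33,-29)
river: ρ → (-29,25,13)
river: ρ → (13,27,-27)
river: ρ → (-27,27,13)
river: ρ → (13,25,-29)
river: ρ → (-29,33,9)
river: ρ → (9,39,-17)
river: ρ → (-17,29,19)
river: ρ → (19,9,-27)
river: ρ → (-27,45,1)
river: ρ → (1,45,-27)
ρ-cycle length = 14 (tail of 1 descent step not counted)

14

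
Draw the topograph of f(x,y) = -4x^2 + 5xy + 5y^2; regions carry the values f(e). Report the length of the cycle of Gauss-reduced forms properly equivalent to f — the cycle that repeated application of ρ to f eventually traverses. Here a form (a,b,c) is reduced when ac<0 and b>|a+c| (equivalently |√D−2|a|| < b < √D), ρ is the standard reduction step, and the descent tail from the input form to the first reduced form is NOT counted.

D = 105, ⌊√D⌋ = 10
river: ρ → (5,5,-4)
river: ρ → (-4,3,6)
river: ρ → (6,9,-1)
river: ρ → (-1,9,6)
river: ρ → (6,3,-4)
river: ρ → (-4,5,5)
ρ-cycle length = 6 (tail of 0 descent steps not counted)

6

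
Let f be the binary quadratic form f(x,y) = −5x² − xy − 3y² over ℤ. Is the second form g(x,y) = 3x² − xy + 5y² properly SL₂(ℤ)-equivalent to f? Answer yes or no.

D₁ = -59, D₂ = -59
f is negative-definite; reduce −f:
−f: flip: (5,1,3)→(3,-1,5)
−f: reduced (well bottom): (3,-1,5) with a≤c, −a<b≤a
flip sign back: reduced form of f is (-3,1,-5)
g: reduced (well bottom): (3,-1,5) with a≤c, −a<b≤a
reduced forms (-3, 1, -5) vs (3, -1, 5) ⇒ inequivalent

no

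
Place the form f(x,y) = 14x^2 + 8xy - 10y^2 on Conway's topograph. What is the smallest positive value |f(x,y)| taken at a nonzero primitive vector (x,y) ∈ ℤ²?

river: ρ → (-10,12,12)
river: ρ → (12,12,-10)
river: ρ → (-10,8,14)
river: ρ → (14,20,-4)
river: ρ → (-4,20,14)
river: ρ → (14,8,-10)
closes: descent 0, river 6
min |a| on river = 4

4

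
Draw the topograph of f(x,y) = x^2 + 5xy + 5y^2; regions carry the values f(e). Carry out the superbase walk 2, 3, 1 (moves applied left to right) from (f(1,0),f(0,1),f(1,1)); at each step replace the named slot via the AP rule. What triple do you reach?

start (1,5,11) = (f(1,0),f(0,1),f(1,1))
replace slot 2: 2·(1+11) − 5 = 19 → (1,19,11)
replace slot 3: 2·(1+19) − 11 = 29 → (1,19,29)
replace slot 1: 2·(19+29) − 1 = 95 → (95,19,29)

95,19,29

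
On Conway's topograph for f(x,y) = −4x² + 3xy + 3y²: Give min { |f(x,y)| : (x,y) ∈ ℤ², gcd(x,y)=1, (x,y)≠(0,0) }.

river: ρ → (3,3,-4)
river: ρ → (-4,5,2)
river: ρ → (2,7,-1)
river: ρ → (-1,7,2)
river: ρ → (2,5,-4)
river: ρ → (-4,3,3)
closes: descent 0, river 6
min |a| on river = 1

1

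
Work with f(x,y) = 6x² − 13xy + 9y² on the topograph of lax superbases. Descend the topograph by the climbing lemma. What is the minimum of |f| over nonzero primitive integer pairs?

translate: b→-1 (≡-13 mod 12), so (6,-13,9)→(6,-1,2)
flip: (6,-1,2)→(2,1,6)
reduced (well bottom): (2,1,6) with a≤c, −a<b≤a
well minimum = a = 2

2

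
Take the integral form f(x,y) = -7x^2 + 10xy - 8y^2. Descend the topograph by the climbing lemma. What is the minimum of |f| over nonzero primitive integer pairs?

translate: b→4 (≡-10 mod 14), so (7,-10,8)→(7,4,5)
flip: (7,4,5)→(5,-4,7)
reduced (well bottom): (5,-4,7) with a≤c, −a<b≤a
well minimum |f| = |-5| = 5 (negative-definite)

5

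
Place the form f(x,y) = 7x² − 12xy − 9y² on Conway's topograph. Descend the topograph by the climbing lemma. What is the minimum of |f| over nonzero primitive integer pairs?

descent: ρ → (-9,12,7)  [lands on river]
river: ρ → (7,16,-5)
river: ρ → (-5,14,10)
river: ρ → (10,6,-9)
closes: descent 1, river 4
min |a| on river = 5

5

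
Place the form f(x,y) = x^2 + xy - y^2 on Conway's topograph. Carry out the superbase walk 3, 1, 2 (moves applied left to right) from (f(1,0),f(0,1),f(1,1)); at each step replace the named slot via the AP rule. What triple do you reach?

start (1,-1,1) = (f(1,0),f(0,1),f(1,1))
replace slot 3: 2·(1+(-1)) − 1 = -1 → (1,-1,-1)
replace slot 1: 2·((-1)+(-1)) − 1 = -5 → (-5,-1,-1)
replace slot 2: 2·((-5)+(-1)) − (-1) = -11 → (-5,-11,-1)

-5,-11,-1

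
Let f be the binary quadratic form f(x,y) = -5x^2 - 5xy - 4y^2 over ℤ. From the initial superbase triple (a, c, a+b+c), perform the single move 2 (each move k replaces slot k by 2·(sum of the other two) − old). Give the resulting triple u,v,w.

start (-5,-4,-14) = (f(1,0),f(0,1),f(1,1))
replace slot 2: 2·((-5)+(-14)) − (-4) = -34 → (-5,-34,-14)

-5,-34,-14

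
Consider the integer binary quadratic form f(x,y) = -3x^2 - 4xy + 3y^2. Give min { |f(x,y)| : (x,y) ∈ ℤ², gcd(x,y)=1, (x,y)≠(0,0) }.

descent: ρ → (3,4,-3)  [lands on river]
river: ρ → (-3,2,4)
river: ρ → (4,6,-1)
river: ρ → (-1,6,4)
river: ρ → (4,2,-3)
river: ρ → (-3,4,3)
river: ρ → (3,2,-4)
river: ρ → (-4,6,1)
river: ρ → (1,6,-4)
river: ρ → (-4,2,3)
closes: descent 1, river 10
min |a| on river = 1

1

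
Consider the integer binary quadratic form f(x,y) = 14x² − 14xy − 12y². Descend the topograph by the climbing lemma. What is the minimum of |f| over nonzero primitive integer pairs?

descent: ρ → (-12,14,14)  [lands on river]
river: ρ → (14,14,-12)
river: ρ → (-12,10,16)
river: ρ → (16,22,-6)
river: ρ → (-6,26,8)
river: ρ → (8,22,-12)
river: ρ → (-12,26,4)
river: ρ → (4,22,-24)
river: ρ → (-24,26,2)
river: ρ → (2,26,-24)
river: ρ → (-24,22,4)
river: ρ → (4,26,-12)
river: ρ → (-12,22,8)
river: ρ → (8,26,-6)
river: ρ → (-6,22,16)
river: ρ → (16,10,-12)
closes: descent 1, river 16
min |a| on river = 2

2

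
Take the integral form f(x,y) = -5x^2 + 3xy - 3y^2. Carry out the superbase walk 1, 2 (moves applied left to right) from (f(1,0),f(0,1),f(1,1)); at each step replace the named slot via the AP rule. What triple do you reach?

start (-5,-3,-5) = (f(1,0),f(0,1),f(1,1))
replace slot 1: 2·((-3)+(-5)) − (-5) = -11 → (-11,-3,-5)
replace slot 2: 2·((-11)+(-5)) − (-3) = -29 → (-11,-29,-5)

-11,-29,-5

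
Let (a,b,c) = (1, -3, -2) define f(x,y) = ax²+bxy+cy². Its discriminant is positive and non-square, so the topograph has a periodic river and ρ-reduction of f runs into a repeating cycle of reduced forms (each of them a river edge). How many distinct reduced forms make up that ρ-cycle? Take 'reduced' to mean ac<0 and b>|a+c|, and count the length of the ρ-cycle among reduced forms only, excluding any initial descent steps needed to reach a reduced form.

D = 17, ⌊√D⌋ = 4
descent: ρ → (-2,3,1)  [lands on river]
river: ρ → (1,3,-2)
river: ρ → (-2,1,2)
river: ρ → (2,3,-1)
river: ρ → (-1,3,2)
river: ρ → (2,1,-2)
ρ-cycle length = 6 (tail of 1 descent step not counted)

6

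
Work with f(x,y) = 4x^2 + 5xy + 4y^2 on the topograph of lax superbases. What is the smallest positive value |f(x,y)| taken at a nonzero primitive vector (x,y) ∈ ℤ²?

translate: b→-3 (≡5 mod 8), so (4,5,4)→(4,-3,3)
flip: (4,-3,3)→(3,3,4)
reduced (well bottom): (3,3,4) with a≤c, −a<b≤a
well minimum = a = 3

3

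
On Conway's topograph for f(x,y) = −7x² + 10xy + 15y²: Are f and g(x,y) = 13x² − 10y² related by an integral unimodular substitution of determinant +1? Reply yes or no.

D₁ = 520, D₂ = 520
river cycle of f (length 10): (15, 20, -2), (-2, 20, 15), (15, 10, -7), (-7, 18, 7), (7, 10, -15), (-15, 20, 2), (2, 20, -15), (-15, 10, 7), (7, 18, -7), (-7, 10, 15)
river cycle of g (length 6): (-10, 20, 3), (3, 22, -3), (-3, 20, 10), (10, 20, -3), (-3, 22, 3), (3, 20, -10)
cycles differ ⇒ inequivalent

no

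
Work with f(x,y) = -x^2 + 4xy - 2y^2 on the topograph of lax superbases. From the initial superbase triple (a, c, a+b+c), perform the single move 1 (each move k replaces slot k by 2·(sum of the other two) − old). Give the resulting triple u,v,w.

start (-1,-2,1) = (f(1,0),f(0,1),f(1,1))
replace slot 1: 2·((-2)+1) − (-1) = -1 → (-1,-2,1)

-1,-2,1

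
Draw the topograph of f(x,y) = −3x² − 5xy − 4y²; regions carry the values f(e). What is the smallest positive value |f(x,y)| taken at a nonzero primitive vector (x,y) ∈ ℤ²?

translate: b→-1 (≡5 mod 6), so (3,5,4)→(3,-1,2)
flip: (3,-1,2)→(2,1,3)
reduced (well bottom): (2,1,3) with a≤c, −a<b≤a
well minimum |f| = |-2| = 2 (negative-definite)

2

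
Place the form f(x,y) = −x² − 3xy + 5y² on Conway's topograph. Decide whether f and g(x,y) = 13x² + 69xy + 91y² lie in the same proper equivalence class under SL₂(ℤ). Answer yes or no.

D₁ = 29, D₂ = 29
river cycle of f (length 2): (-1, 5, 1), (1, 5, -1)
river cycle of g (length 2): (1, 5, -1), (-1, 5, 1)
cycles coincide ⇒ equivalent

yes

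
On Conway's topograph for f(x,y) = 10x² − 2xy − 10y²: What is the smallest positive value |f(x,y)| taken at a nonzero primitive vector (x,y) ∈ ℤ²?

descent: ρ → (-10,2,10)  [lands on river]
river: ρ → (10,18,-2)
river: ρ → (-2,18,10)
river: ρ → (10,2,-10)
river: ρ → (-10,18,2)
river: ρ → (2,18,-10)
closes: descent 1, river 6
min |a| on river = 2

2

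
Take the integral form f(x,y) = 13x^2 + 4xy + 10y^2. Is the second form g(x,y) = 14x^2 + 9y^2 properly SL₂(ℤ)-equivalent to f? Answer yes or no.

D₁ = -504, D₂ = -504
f: flip: (13,4,10)→(10,-4,13)
f: reduced (well bottom): (10,-4,13) with a≤c, −a<b≤a
g: flip: (14,0,9)→(9,0,14)
g: reduced (well bottom): (9,0,14) with a≤c, −a<b≤a
reduced forms (10, -4, 13) vs (9, 0, 14) ⇒ inequivalent

no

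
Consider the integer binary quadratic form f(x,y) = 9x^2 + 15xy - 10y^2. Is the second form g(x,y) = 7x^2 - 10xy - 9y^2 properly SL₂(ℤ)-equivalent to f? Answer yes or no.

D₁ = 585, D₂ = 352
discriminants differ ⇒ not SL₂(ℤ)-equivalent

no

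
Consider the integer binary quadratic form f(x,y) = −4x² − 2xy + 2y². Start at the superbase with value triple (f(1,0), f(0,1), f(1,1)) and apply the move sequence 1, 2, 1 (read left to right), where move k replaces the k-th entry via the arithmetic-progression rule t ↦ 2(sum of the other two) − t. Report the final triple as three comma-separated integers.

start (-4,2,-4) = (f(1,0),f(0,1),f(1,1))
replace slot 1: 2·(2+(-4)) − (-4) = 0 → (0,2,-4)
replace slot 2: 2·(0+(-4)) − 2 = -10 → (0,-10,-4)
replace slot 1: 2·((-10)+(-4)) − 0 = -28 → (-28,-10,-4)

-28,-10,-4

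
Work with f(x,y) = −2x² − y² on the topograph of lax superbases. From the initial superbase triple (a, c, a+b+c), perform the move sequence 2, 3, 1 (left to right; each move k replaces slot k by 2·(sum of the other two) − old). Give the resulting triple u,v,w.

start (-2,-1,-3) = (f(1,0),f(0,1),f(1,1))
replace slot 2: 2·((-2)+(-3)) − (-1) = -9 → (-2,-9,-3)
replace slot 3: 2·((-2)+(-9)) − (-3) = -19 → (-2,-9,-19)
replace slot 1: 2·((-9)+(-19)) − (-2) = -54 → (-54,-9,-19)

-54,-9,-19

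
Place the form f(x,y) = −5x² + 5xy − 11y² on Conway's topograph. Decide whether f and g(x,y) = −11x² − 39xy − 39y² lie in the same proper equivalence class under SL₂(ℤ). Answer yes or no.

D₁ = -195, D₂ = -195
f is negative-definite; reduce −f:
−f: translate: b→5 (≡-5 mod 10), so (5,-5,11)→(5,5,11)
−f: reduced (well bottom): (5,5,11) with a≤c, −a<b≤a
flip sign back: reduced form of f is (-5,-5,-11)
g is negative-definite; reduce −g:
−g: translate: b→-5 (≡39 mod 22), so (11,39,39)→(11,-5,5)
−g: flip: (11,-5,5)→(5,5,11)
−g: reduced (well bottom): (5,5,11) with a≤c, −a<b≤a
flip sign back: reduced form of g is (-5,-5,-11)
reduced forms (-5, -5, -11) vs (-5, -5, -11) ⇒ equivalent

yes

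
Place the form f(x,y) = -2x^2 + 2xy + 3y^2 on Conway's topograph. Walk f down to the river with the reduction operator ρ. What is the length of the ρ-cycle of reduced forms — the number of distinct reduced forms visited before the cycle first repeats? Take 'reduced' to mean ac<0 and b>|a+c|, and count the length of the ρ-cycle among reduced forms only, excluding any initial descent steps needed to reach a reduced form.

D = 28, ⌊√D⌋ = 5
river: ρ → (3,4,-1)
river: ρ → (-1,4,3)
river: ρ → (3,2,-2)
river: ρ → (-2,2,3)
ρ-cycle length = 4 (tail of 0 descent steps not counted)

4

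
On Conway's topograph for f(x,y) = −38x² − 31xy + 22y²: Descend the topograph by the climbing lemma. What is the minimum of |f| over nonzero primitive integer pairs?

descent: ρ → (22,31,-38)  [lands on river]
river: ρ → (-38,45,15)
river: ρ → (15,45,-38)
river: ρ → (-38,31,22)
river: ρ → (22,57,-12)
river: ρ → (-12,63,7)
river: ρ → (7,63,-12)
river: ρ → (-12,57,22)
closes: descent 1, river 8
min |a| on river = 7

7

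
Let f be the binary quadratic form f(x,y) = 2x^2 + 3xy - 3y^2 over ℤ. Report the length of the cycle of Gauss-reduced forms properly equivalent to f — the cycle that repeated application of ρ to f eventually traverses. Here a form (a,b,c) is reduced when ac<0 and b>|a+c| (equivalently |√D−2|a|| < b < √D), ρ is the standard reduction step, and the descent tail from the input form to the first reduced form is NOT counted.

D = 33, ⌊√D⌋ = 5
river: ρ → (-3,3,2)
river: ρ → (2,5,-1)
river: ρ → (-1,5,2)
river: ρ → (2,3,-3)
ρ-cycle length = 4 (tail of 0 descent steps not counted)

4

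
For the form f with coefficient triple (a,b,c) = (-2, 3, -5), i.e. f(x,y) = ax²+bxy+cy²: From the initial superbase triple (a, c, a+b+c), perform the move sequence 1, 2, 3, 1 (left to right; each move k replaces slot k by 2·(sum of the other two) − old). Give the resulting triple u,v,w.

start (-2,-5,-4) = (f(1,0),f(0,1),f(1,1))
replace slot 1: 2·((-5)+(-4)) − (-2) = -16 → (-16,-5,-4)
replace slot 2: 2·((-16)+(-4)) − (-5) = -35 → (-16,-35,-4)
replace slot 3: 2·((-16)+(-35)) − (-4) = -98 → (-16,-35,-98)
replace slot 1: 2·((-35)+(-98)) − (-16) = -250 → (-250,-35,-98)

-250,-35,-98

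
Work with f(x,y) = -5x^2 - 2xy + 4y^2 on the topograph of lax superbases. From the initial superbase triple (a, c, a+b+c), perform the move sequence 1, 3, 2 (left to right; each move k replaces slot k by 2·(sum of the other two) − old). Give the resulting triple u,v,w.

start (-5,4,-3) = (f(1,0),f(0,1),f(1,1))
replace slot 1: 2·(4+(-3)) − (-5) = 7 → (7,4,-3)
replace slot 3: 2·(7+4) − (-3) = 25 → (7,4,25)
replace slot 2: 2·(7+25) − 4 = 60 → (7,60,25)

7,60,25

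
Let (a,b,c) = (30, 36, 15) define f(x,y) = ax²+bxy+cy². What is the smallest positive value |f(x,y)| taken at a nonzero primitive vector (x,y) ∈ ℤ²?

translate: b→-24 (≡36 mod 60), so (30,36,15)→(30,-24,9)
flip: (30,-24,9)→(9,24,30)
translate: b→6 (≡24 mod 18), so (9,24,30)→(9,6,15)
reduced (well bottom): (9,6,15) with a≤c, −a<b≤a
well minimum = a = 9

9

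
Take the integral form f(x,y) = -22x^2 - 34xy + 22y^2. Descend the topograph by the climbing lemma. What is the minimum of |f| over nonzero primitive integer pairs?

descent: ρ → (22,34,-22)  [lands on river]
river: ρ → (-22,54,2)
river: ρ → (2,54,-22)
river: ρ → (-22,34,22)
river: ρ → (22,54,-2)
river: ρ → (-2,54,22)
closes: descent 1, river 6
min |a| on river = 2

2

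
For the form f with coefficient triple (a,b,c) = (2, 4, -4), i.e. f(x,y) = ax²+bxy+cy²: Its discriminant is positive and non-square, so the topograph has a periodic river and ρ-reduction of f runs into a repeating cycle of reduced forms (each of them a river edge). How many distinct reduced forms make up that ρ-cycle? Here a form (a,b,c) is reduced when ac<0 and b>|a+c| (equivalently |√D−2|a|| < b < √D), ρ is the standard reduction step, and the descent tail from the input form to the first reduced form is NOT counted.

D = 48, ⌊√D⌋ = 6
river: ρ → (-4,4,2)
river: ρ → (2,4,-4)
ρ-cycle length = 2 (tail of 0 descent steps not counted)

2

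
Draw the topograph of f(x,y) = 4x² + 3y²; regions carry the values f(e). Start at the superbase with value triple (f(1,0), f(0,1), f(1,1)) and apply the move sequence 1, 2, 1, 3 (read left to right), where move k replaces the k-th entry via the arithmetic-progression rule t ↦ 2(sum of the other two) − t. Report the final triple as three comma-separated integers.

start (4,3,7) = (f(1,0),f(0,1),f(1,1))
replace slot 1: 2·(3+7) − 4 = 16 → (16,3,7)
replace slot 2: 2·(16+7) − 3 = 43 → (16,43,7)
replace slot 1: 2·(43+7) − 16 = 84 → (84,43,7)
replace slot 3: 2·(84+43) − 7 = 247 → (84,43,247)

84,43,247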